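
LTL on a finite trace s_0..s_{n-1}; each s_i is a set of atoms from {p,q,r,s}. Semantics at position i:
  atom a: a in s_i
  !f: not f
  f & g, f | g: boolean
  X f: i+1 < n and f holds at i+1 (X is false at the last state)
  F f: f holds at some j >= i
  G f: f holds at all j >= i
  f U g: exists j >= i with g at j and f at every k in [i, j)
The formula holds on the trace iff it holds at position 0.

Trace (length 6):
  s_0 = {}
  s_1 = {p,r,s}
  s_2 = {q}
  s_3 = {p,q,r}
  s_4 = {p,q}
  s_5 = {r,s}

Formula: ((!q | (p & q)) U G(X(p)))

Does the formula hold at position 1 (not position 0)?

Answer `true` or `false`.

Answer: false

Derivation:
s_0={}: ((!q | (p & q)) U G(X(p)))=False (!q | (p & q))=True !q=True q=False (p & q)=False p=False G(X(p))=False X(p)=True
s_1={p,r,s}: ((!q | (p & q)) U G(X(p)))=False (!q | (p & q))=True !q=True q=False (p & q)=False p=True G(X(p))=False X(p)=False
s_2={q}: ((!q | (p & q)) U G(X(p)))=False (!q | (p & q))=False !q=False q=True (p & q)=False p=False G(X(p))=False X(p)=True
s_3={p,q,r}: ((!q | (p & q)) U G(X(p)))=False (!q | (p & q))=True !q=False q=True (p & q)=True p=True G(X(p))=False X(p)=True
s_4={p,q}: ((!q | (p & q)) U G(X(p)))=False (!q | (p & q))=True !q=False q=True (p & q)=True p=True G(X(p))=False X(p)=False
s_5={r,s}: ((!q | (p & q)) U G(X(p)))=False (!q | (p & q))=True !q=True q=False (p & q)=False p=False G(X(p))=False X(p)=False
Evaluating at position 1: result = False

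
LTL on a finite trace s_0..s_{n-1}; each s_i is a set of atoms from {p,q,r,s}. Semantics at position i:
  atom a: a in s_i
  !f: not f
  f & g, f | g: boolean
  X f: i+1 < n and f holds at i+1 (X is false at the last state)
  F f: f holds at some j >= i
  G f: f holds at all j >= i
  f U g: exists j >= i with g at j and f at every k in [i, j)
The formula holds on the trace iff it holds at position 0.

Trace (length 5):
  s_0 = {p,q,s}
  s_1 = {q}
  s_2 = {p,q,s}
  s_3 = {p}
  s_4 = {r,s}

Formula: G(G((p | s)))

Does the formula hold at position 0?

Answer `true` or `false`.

s_0={p,q,s}: G(G((p | s)))=False G((p | s))=False (p | s)=True p=True s=True
s_1={q}: G(G((p | s)))=False G((p | s))=False (p | s)=False p=False s=False
s_2={p,q,s}: G(G((p | s)))=True G((p | s))=True (p | s)=True p=True s=True
s_3={p}: G(G((p | s)))=True G((p | s))=True (p | s)=True p=True s=False
s_4={r,s}: G(G((p | s)))=True G((p | s))=True (p | s)=True p=False s=True

Answer: false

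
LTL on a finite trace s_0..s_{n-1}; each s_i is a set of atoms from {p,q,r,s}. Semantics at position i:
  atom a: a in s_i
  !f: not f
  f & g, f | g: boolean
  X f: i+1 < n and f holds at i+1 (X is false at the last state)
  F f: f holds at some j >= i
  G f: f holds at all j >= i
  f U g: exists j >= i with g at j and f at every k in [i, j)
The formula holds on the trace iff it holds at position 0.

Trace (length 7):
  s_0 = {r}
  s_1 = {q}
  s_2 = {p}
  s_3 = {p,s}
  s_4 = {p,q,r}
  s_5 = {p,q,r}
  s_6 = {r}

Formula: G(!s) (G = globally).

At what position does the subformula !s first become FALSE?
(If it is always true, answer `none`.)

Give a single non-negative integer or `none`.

s_0={r}: !s=True s=False
s_1={q}: !s=True s=False
s_2={p}: !s=True s=False
s_3={p,s}: !s=False s=True
s_4={p,q,r}: !s=True s=False
s_5={p,q,r}: !s=True s=False
s_6={r}: !s=True s=False
G(!s) holds globally = False
First violation at position 3.

Answer: 3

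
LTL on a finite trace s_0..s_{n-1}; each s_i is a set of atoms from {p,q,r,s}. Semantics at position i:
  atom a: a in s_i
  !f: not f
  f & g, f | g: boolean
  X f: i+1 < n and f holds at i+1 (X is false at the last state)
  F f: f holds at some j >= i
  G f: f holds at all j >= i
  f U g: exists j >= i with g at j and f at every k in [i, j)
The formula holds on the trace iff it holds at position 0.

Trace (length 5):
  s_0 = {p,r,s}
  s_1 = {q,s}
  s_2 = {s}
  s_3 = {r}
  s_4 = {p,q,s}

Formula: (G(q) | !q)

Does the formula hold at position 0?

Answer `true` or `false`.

s_0={p,r,s}: (G(q) | !q)=True G(q)=False q=False !q=True
s_1={q,s}: (G(q) | !q)=False G(q)=False q=True !q=False
s_2={s}: (G(q) | !q)=True G(q)=False q=False !q=True
s_3={r}: (G(q) | !q)=True G(q)=False q=False !q=True
s_4={p,q,s}: (G(q) | !q)=True G(q)=True q=True !q=False

Answer: true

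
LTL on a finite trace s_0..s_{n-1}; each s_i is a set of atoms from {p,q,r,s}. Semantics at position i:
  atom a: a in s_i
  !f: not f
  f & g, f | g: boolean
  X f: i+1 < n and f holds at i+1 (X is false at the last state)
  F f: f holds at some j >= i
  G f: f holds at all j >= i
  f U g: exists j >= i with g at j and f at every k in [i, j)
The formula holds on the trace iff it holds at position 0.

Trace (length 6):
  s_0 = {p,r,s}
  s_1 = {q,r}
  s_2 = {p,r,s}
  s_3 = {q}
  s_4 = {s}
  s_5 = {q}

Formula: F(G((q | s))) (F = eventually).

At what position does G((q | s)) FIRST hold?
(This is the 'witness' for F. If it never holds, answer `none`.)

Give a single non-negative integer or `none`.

Answer: 0

Derivation:
s_0={p,r,s}: G((q | s))=True (q | s)=True q=False s=True
s_1={q,r}: G((q | s))=True (q | s)=True q=True s=False
s_2={p,r,s}: G((q | s))=True (q | s)=True q=False s=True
s_3={q}: G((q | s))=True (q | s)=True q=True s=False
s_4={s}: G((q | s))=True (q | s)=True q=False s=True
s_5={q}: G((q | s))=True (q | s)=True q=True s=False
F(G((q | s))) holds; first witness at position 0.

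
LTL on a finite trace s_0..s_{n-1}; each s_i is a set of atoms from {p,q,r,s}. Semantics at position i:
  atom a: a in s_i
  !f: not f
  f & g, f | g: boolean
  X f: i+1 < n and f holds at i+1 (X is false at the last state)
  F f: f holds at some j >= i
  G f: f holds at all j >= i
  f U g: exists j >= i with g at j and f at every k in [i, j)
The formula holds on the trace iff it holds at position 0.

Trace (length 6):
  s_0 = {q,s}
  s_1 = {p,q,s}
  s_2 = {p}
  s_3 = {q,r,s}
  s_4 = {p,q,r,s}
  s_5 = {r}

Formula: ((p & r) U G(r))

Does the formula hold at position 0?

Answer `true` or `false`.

s_0={q,s}: ((p & r) U G(r))=False (p & r)=False p=False r=False G(r)=False
s_1={p,q,s}: ((p & r) U G(r))=False (p & r)=False p=True r=False G(r)=False
s_2={p}: ((p & r) U G(r))=False (p & r)=False p=True r=False G(r)=False
s_3={q,r,s}: ((p & r) U G(r))=True (p & r)=False p=False r=True G(r)=True
s_4={p,q,r,s}: ((p & r) U G(r))=True (p & r)=True p=True r=True G(r)=True
s_5={r}: ((p & r) U G(r))=True (p & r)=False p=False r=True G(r)=True

Answer: false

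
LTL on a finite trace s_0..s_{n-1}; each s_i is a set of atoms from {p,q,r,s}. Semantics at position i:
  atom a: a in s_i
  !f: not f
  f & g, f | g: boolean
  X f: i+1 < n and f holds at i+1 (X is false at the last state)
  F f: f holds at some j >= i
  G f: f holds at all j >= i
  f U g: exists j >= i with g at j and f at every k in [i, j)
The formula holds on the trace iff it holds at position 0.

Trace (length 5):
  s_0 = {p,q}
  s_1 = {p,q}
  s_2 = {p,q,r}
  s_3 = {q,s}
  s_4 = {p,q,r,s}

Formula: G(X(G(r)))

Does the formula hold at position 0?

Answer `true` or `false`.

s_0={p,q}: G(X(G(r)))=False X(G(r))=False G(r)=False r=False
s_1={p,q}: G(X(G(r)))=False X(G(r))=False G(r)=False r=False
s_2={p,q,r}: G(X(G(r)))=False X(G(r))=False G(r)=False r=True
s_3={q,s}: G(X(G(r)))=False X(G(r))=True G(r)=False r=False
s_4={p,q,r,s}: G(X(G(r)))=False X(G(r))=False G(r)=True r=True

Answer: false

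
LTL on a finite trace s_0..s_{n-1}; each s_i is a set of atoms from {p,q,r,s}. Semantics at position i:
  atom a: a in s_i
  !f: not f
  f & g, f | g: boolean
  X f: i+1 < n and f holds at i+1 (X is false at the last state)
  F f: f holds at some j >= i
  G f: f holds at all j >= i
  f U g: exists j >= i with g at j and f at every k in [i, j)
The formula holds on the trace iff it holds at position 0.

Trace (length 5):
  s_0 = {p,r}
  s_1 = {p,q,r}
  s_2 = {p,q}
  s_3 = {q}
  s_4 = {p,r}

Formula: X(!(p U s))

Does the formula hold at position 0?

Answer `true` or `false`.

s_0={p,r}: X(!(p U s))=True !(p U s)=True (p U s)=False p=True s=False
s_1={p,q,r}: X(!(p U s))=True !(p U s)=True (p U s)=False p=True s=False
s_2={p,q}: X(!(p U s))=True !(p U s)=True (p U s)=False p=True s=False
s_3={q}: X(!(p U s))=True !(p U s)=True (p U s)=False p=False s=False
s_4={p,r}: X(!(p U s))=False !(p U s)=True (p U s)=False p=True s=False

Answer: true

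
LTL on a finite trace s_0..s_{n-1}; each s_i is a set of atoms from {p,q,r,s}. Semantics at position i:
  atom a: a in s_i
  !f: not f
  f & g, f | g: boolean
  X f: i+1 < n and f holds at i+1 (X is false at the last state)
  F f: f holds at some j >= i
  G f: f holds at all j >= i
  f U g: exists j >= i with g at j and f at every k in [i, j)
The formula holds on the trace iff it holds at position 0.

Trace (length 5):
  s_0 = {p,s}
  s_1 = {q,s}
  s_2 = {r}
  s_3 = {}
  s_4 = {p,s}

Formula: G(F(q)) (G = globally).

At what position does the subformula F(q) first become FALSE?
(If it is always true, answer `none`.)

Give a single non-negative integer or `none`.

Answer: 2

Derivation:
s_0={p,s}: F(q)=True q=False
s_1={q,s}: F(q)=True q=True
s_2={r}: F(q)=False q=False
s_3={}: F(q)=False q=False
s_4={p,s}: F(q)=False q=False
G(F(q)) holds globally = False
First violation at position 2.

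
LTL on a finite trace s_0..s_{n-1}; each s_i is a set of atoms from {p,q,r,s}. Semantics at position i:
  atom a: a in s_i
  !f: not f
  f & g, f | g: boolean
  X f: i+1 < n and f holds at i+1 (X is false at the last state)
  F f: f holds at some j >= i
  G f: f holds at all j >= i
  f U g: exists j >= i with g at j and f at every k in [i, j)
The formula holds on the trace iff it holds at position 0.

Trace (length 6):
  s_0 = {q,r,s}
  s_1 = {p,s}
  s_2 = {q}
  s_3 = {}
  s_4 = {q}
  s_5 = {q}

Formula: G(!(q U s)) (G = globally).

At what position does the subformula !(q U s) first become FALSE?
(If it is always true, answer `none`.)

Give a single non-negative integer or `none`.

s_0={q,r,s}: !(q U s)=False (q U s)=True q=True s=True
s_1={p,s}: !(q U s)=False (q U s)=True q=False s=True
s_2={q}: !(q U s)=True (q U s)=False q=True s=False
s_3={}: !(q U s)=True (q U s)=False q=False s=False
s_4={q}: !(q U s)=True (q U s)=False q=True s=False
s_5={q}: !(q U s)=True (q U s)=False q=True s=False
G(!(q U s)) holds globally = False
First violation at position 0.

Answer: 0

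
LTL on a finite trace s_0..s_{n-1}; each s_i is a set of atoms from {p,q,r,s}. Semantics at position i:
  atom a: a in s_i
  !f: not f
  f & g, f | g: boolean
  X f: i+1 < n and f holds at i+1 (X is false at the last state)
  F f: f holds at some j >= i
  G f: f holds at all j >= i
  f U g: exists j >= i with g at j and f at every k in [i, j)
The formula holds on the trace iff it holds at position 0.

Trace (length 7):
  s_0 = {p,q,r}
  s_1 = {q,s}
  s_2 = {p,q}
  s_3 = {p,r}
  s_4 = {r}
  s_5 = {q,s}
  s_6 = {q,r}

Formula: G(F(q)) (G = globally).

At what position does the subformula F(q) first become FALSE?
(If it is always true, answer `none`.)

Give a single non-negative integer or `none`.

s_0={p,q,r}: F(q)=True q=True
s_1={q,s}: F(q)=True q=True
s_2={p,q}: F(q)=True q=True
s_3={p,r}: F(q)=True q=False
s_4={r}: F(q)=True q=False
s_5={q,s}: F(q)=True q=True
s_6={q,r}: F(q)=True q=True
G(F(q)) holds globally = True
No violation — formula holds at every position.

Answer: none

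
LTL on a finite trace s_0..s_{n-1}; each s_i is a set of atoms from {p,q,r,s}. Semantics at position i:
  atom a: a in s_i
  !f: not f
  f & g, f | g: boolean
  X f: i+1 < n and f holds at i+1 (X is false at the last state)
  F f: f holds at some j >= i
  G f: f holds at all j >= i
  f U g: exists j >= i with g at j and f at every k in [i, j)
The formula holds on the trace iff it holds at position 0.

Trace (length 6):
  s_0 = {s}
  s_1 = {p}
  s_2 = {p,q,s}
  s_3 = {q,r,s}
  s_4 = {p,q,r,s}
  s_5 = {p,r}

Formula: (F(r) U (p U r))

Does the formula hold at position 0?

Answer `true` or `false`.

Answer: true

Derivation:
s_0={s}: (F(r) U (p U r))=True F(r)=True r=False (p U r)=False p=False
s_1={p}: (F(r) U (p U r))=True F(r)=True r=False (p U r)=True p=True
s_2={p,q,s}: (F(r) U (p U r))=True F(r)=True r=False (p U r)=True p=True
s_3={q,r,s}: (F(r) U (p U r))=True F(r)=True r=True (p U r)=True p=False
s_4={p,q,r,s}: (F(r) U (p U r))=True F(r)=True r=True (p U r)=True p=True
s_5={p,r}: (F(r) U (p U r))=True F(r)=True r=True (p U r)=True p=True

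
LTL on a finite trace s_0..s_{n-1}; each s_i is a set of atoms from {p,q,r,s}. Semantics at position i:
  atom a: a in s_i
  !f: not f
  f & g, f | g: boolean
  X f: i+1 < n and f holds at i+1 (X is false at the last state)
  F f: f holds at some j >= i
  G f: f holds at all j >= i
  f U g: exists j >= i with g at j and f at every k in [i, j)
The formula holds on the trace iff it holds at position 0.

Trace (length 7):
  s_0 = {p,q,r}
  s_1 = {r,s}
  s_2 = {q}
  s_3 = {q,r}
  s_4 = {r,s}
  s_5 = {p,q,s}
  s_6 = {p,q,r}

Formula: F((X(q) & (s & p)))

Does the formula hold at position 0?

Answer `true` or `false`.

s_0={p,q,r}: F((X(q) & (s & p)))=True (X(q) & (s & p))=False X(q)=False q=True (s & p)=False s=False p=True
s_1={r,s}: F((X(q) & (s & p)))=True (X(q) & (s & p))=False X(q)=True q=False (s & p)=False s=True p=False
s_2={q}: F((X(q) & (s & p)))=True (X(q) & (s & p))=False X(q)=True q=True (s & p)=False s=False p=False
s_3={q,r}: F((X(q) & (s & p)))=True (X(q) & (s & p))=False X(q)=False q=True (s & p)=False s=False p=False
s_4={r,s}: F((X(q) & (s & p)))=True (X(q) & (s & p))=False X(q)=True q=False (s & p)=False s=True p=False
s_5={p,q,s}: F((X(q) & (s & p)))=True (X(q) & (s & p))=True X(q)=True q=True (s & p)=True s=True p=True
s_6={p,q,r}: F((X(q) & (s & p)))=False (X(q) & (s & p))=False X(q)=False q=True (s & p)=False s=False p=True

Answer: true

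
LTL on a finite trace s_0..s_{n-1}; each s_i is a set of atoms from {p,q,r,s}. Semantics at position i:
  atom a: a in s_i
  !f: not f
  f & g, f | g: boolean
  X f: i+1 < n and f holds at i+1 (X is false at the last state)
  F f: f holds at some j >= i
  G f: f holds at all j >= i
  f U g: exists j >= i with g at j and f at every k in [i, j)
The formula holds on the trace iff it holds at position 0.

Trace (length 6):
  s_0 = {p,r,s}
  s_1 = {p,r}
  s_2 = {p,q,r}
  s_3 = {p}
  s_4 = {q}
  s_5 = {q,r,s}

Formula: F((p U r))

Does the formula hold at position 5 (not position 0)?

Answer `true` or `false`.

s_0={p,r,s}: F((p U r))=True (p U r)=True p=True r=True
s_1={p,r}: F((p U r))=True (p U r)=True p=True r=True
s_2={p,q,r}: F((p U r))=True (p U r)=True p=True r=True
s_3={p}: F((p U r))=True (p U r)=False p=True r=False
s_4={q}: F((p U r))=True (p U r)=False p=False r=False
s_5={q,r,s}: F((p U r))=True (p U r)=True p=False r=True
Evaluating at position 5: result = True

Answer: true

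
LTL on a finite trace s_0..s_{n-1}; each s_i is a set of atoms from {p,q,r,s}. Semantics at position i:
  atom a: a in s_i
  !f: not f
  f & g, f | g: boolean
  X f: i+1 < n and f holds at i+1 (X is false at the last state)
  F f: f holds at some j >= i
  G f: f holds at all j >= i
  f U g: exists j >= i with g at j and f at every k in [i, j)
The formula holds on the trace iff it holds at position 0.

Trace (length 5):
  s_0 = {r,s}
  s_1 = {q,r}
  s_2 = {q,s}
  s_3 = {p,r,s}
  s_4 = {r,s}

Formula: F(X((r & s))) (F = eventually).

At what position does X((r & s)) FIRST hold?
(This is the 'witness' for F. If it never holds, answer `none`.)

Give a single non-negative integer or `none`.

s_0={r,s}: X((r & s))=False (r & s)=True r=True s=True
s_1={q,r}: X((r & s))=False (r & s)=False r=True s=False
s_2={q,s}: X((r & s))=True (r & s)=False r=False s=True
s_3={p,r,s}: X((r & s))=True (r & s)=True r=True s=True
s_4={r,s}: X((r & s))=False (r & s)=True r=True s=True
F(X((r & s))) holds; first witness at position 2.

Answer: 2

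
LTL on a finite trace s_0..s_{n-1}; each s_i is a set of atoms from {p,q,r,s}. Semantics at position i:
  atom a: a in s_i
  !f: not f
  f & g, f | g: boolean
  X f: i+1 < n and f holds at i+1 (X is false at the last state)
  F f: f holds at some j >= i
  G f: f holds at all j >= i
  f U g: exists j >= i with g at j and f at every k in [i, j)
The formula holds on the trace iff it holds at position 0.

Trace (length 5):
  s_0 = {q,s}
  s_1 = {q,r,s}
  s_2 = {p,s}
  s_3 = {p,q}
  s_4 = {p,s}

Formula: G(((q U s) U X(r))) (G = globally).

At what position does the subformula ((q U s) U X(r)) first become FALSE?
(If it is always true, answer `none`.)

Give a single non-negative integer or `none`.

s_0={q,s}: ((q U s) U X(r))=True (q U s)=True q=True s=True X(r)=True r=False
s_1={q,r,s}: ((q U s) U X(r))=False (q U s)=True q=True s=True X(r)=False r=True
s_2={p,s}: ((q U s) U X(r))=False (q U s)=True q=False s=True X(r)=False r=False
s_3={p,q}: ((q U s) U X(r))=False (q U s)=True q=True s=False X(r)=False r=False
s_4={p,s}: ((q U s) U X(r))=False (q U s)=True q=False s=True X(r)=False r=False
G(((q U s) U X(r))) holds globally = False
First violation at position 1.

Answer: 1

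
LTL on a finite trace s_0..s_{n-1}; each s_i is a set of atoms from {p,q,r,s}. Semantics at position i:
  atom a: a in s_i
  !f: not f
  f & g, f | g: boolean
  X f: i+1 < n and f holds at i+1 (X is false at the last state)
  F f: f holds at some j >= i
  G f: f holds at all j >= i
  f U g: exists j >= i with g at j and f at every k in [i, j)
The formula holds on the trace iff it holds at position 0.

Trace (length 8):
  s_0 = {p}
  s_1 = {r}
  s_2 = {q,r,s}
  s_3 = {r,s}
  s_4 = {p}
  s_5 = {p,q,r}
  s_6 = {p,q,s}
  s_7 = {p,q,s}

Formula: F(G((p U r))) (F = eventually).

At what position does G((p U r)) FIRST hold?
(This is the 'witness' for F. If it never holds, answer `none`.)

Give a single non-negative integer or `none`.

s_0={p}: G((p U r))=False (p U r)=True p=True r=False
s_1={r}: G((p U r))=False (p U r)=True p=False r=True
s_2={q,r,s}: G((p U r))=False (p U r)=True p=False r=True
s_3={r,s}: G((p U r))=False (p U r)=True p=False r=True
s_4={p}: G((p U r))=False (p U r)=True p=True r=False
s_5={p,q,r}: G((p U r))=False (p U r)=True p=True r=True
s_6={p,q,s}: G((p U r))=False (p U r)=False p=True r=False
s_7={p,q,s}: G((p U r))=False (p U r)=False p=True r=False
F(G((p U r))) does not hold (no witness exists).

Answer: none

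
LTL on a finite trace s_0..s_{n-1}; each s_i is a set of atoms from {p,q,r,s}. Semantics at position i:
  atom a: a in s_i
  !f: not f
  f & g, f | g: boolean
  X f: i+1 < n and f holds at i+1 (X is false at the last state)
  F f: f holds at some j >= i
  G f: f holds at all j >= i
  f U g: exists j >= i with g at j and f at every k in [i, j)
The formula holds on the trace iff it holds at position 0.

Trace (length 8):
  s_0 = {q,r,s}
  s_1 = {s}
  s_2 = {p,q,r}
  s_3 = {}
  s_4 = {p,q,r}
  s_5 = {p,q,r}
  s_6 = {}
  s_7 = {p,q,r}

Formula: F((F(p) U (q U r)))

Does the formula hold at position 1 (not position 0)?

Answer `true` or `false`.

s_0={q,r,s}: F((F(p) U (q U r)))=True (F(p) U (q U r))=True F(p)=True p=False (q U r)=True q=True r=True
s_1={s}: F((F(p) U (q U r)))=True (F(p) U (q U r))=True F(p)=True p=False (q U r)=False q=False r=False
s_2={p,q,r}: F((F(p) U (q U r)))=True (F(p) U (q U r))=True F(p)=True p=True (q U r)=True q=True r=True
s_3={}: F((F(p) U (q U r)))=True (F(p) U (q U r))=True F(p)=True p=False (q U r)=False q=False r=False
s_4={p,q,r}: F((F(p) U (q U r)))=True (F(p) U (q U r))=True F(p)=True p=True (q U r)=True q=True r=True
s_5={p,q,r}: F((F(p) U (q U r)))=True (F(p) U (q U r))=True F(p)=True p=True (q U r)=True q=True r=True
s_6={}: F((F(p) U (q U r)))=True (F(p) U (q U r))=True F(p)=True p=False (q U r)=False q=False r=False
s_7={p,q,r}: F((F(p) U (q U r)))=True (F(p) U (q U r))=True F(p)=True p=True (q U r)=True q=True r=True
Evaluating at position 1: result = True

Answer: true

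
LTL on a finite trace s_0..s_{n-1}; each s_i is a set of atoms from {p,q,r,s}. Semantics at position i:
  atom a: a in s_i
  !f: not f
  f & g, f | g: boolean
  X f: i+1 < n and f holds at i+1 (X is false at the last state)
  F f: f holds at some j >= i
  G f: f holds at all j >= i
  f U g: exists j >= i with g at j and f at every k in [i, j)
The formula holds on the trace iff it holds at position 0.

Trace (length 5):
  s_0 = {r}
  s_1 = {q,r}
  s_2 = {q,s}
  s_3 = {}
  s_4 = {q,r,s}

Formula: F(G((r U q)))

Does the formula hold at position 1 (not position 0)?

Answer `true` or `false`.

s_0={r}: F(G((r U q)))=True G((r U q))=False (r U q)=True r=True q=False
s_1={q,r}: F(G((r U q)))=True G((r U q))=False (r U q)=True r=True q=True
s_2={q,s}: F(G((r U q)))=True G((r U q))=False (r U q)=True r=False q=True
s_3={}: F(G((r U q)))=True G((r U q))=False (r U q)=False r=False q=False
s_4={q,r,s}: F(G((r U q)))=True G((r U q))=True (r U q)=True r=True q=True
Evaluating at position 1: result = True

Answer: true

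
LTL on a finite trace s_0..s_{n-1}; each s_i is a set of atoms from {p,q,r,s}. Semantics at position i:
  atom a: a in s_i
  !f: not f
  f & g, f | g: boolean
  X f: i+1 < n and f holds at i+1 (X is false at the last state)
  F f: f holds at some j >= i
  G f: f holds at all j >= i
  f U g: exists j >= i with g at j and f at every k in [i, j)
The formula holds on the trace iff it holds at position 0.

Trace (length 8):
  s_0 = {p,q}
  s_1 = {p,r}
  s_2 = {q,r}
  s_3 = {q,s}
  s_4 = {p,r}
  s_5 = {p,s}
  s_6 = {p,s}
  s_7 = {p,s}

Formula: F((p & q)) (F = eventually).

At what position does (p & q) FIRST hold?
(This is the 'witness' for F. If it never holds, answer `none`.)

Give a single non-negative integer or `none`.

Answer: 0

Derivation:
s_0={p,q}: (p & q)=True p=True q=True
s_1={p,r}: (p & q)=False p=True q=False
s_2={q,r}: (p & q)=False p=False q=True
s_3={q,s}: (p & q)=False p=False q=True
s_4={p,r}: (p & q)=False p=True q=False
s_5={p,s}: (p & q)=False p=True q=False
s_6={p,s}: (p & q)=False p=True q=False
s_7={p,s}: (p & q)=False p=True q=False
F((p & q)) holds; first witness at position 0.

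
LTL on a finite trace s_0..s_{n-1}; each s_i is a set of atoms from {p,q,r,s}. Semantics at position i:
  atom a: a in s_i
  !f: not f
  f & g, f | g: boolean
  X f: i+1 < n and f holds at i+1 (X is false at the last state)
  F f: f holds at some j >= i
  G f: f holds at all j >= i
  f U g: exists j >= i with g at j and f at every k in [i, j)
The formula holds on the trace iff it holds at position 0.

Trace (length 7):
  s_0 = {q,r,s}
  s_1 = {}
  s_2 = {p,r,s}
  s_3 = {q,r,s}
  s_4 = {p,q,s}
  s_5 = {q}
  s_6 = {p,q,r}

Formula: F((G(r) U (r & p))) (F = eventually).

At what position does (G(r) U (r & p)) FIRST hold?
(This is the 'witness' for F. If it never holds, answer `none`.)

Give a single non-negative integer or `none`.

s_0={q,r,s}: (G(r) U (r & p))=False G(r)=False r=True (r & p)=False p=False
s_1={}: (G(r) U (r & p))=False G(r)=False r=False (r & p)=False p=False
s_2={p,r,s}: (G(r) U (r & p))=True G(r)=False r=True (r & p)=True p=True
s_3={q,r,s}: (G(r) U (r & p))=False G(r)=False r=True (r & p)=False p=False
s_4={p,q,s}: (G(r) U (r & p))=False G(r)=False r=False (r & p)=False p=True
s_5={q}: (G(r) U (r & p))=False G(r)=False r=False (r & p)=False p=False
s_6={p,q,r}: (G(r) U (r & p))=True G(r)=True r=True (r & p)=True p=True
F((G(r) U (r & p))) holds; first witness at position 2.

Answer: 2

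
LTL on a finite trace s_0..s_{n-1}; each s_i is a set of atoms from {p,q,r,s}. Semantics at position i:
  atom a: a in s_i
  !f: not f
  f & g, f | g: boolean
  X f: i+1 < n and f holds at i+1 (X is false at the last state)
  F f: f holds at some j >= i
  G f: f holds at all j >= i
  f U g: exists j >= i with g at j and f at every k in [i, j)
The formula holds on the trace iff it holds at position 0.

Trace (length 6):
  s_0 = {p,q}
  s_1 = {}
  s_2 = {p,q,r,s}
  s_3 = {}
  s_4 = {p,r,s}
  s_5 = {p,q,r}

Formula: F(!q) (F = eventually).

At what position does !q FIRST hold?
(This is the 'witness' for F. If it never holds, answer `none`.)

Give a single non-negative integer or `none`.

s_0={p,q}: !q=False q=True
s_1={}: !q=True q=False
s_2={p,q,r,s}: !q=False q=True
s_3={}: !q=True q=False
s_4={p,r,s}: !q=True q=False
s_5={p,q,r}: !q=False q=True
F(!q) holds; first witness at position 1.

Answer: 1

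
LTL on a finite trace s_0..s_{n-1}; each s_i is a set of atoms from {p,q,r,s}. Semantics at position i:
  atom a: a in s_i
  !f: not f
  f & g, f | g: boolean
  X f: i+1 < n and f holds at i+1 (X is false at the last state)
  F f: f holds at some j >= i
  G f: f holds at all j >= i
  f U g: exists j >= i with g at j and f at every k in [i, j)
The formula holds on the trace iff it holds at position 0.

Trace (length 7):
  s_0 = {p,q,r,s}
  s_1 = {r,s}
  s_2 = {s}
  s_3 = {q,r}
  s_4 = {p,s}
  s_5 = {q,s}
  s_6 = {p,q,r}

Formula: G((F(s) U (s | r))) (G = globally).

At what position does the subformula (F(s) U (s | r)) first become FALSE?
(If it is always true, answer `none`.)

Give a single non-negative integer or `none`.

s_0={p,q,r,s}: (F(s) U (s | r))=True F(s)=True s=True (s | r)=True r=True
s_1={r,s}: (F(s) U (s | r))=True F(s)=True s=True (s | r)=True r=True
s_2={s}: (F(s) U (s | r))=True F(s)=True s=True (s | r)=True r=False
s_3={q,r}: (F(s) U (s | r))=True F(s)=True s=False (s | r)=True r=True
s_4={p,s}: (F(s) U (s | r))=True F(s)=True s=True (s | r)=True r=False
s_5={q,s}: (F(s) U (s | r))=True F(s)=True s=True (s | r)=True r=False
s_6={p,q,r}: (F(s) U (s | r))=True F(s)=False s=False (s | r)=True r=True
G((F(s) U (s | r))) holds globally = True
No violation — formula holds at every position.

Answer: none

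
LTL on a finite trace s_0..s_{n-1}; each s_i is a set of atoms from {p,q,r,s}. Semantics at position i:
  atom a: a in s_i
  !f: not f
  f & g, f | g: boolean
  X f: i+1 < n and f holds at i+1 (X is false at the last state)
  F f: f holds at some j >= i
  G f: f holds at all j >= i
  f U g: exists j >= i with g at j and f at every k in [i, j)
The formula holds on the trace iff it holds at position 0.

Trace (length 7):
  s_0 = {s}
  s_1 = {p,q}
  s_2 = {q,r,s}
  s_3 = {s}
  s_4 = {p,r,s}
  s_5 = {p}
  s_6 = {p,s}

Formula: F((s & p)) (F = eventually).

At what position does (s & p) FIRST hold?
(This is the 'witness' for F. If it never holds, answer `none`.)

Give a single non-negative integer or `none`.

Answer: 4

Derivation:
s_0={s}: (s & p)=False s=True p=False
s_1={p,q}: (s & p)=False s=False p=True
s_2={q,r,s}: (s & p)=False s=True p=False
s_3={s}: (s & p)=False s=True p=False
s_4={p,r,s}: (s & p)=True s=True p=True
s_5={p}: (s & p)=False s=False p=True
s_6={p,s}: (s & p)=True s=True p=True
F((s & p)) holds; first witness at position 4.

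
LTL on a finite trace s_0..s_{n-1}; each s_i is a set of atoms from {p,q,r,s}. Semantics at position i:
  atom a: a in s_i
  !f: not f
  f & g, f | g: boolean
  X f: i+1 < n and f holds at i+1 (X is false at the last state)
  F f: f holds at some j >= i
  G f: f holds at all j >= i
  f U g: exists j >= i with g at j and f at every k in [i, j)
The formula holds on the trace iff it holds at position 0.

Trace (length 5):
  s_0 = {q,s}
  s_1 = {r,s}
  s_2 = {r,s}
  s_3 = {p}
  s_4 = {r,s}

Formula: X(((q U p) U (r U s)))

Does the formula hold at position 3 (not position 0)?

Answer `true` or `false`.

s_0={q,s}: X(((q U p) U (r U s)))=True ((q U p) U (r U s))=True (q U p)=False q=True p=False (r U s)=True r=False s=True
s_1={r,s}: X(((q U p) U (r U s)))=True ((q U p) U (r U s))=True (q U p)=False q=False p=False (r U s)=True r=True s=True
s_2={r,s}: X(((q U p) U (r U s)))=True ((q U p) U (r U s))=True (q U p)=False q=False p=False (r U s)=True r=True s=True
s_3={p}: X(((q U p) U (r U s)))=True ((q U p) U (r U s))=True (q U p)=True q=False p=True (r U s)=False r=False s=False
s_4={r,s}: X(((q U p) U (r U s)))=False ((q U p) U (r U s))=True (q U p)=False q=False p=False (r U s)=True r=True s=True
Evaluating at position 3: result = True

Answer: true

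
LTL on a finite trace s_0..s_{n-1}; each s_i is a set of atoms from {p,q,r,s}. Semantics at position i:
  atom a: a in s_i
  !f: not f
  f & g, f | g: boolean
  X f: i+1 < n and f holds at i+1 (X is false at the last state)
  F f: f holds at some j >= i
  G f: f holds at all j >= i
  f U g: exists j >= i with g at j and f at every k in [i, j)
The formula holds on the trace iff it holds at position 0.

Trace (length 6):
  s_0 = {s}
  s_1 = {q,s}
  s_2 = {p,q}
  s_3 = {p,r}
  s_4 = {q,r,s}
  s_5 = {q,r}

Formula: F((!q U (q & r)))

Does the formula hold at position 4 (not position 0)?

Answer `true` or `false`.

s_0={s}: F((!q U (q & r)))=True (!q U (q & r))=False !q=True q=False (q & r)=False r=False
s_1={q,s}: F((!q U (q & r)))=True (!q U (q & r))=False !q=False q=True (q & r)=False r=False
s_2={p,q}: F((!q U (q & r)))=True (!q U (q & r))=False !q=False q=True (q & r)=False r=False
s_3={p,r}: F((!q U (q & r)))=True (!q U (q & r))=True !q=True q=False (q & r)=False r=True
s_4={q,r,s}: F((!q U (q & r)))=True (!q U (q & r))=True !q=False q=True (q & r)=True r=True
s_5={q,r}: F((!q U (q & r)))=True (!q U (q & r))=True !q=False q=True (q & r)=True r=True
Evaluating at position 4: result = True

Answer: true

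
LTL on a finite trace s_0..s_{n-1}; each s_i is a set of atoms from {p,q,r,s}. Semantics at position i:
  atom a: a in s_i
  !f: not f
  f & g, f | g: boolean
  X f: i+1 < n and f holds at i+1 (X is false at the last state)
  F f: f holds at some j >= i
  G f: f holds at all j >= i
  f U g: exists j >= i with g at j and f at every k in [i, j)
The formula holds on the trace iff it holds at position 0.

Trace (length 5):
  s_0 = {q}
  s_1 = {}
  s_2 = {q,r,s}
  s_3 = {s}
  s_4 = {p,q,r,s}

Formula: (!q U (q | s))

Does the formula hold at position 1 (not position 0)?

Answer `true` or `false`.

Answer: true

Derivation:
s_0={q}: (!q U (q | s))=True !q=False q=True (q | s)=True s=False
s_1={}: (!q U (q | s))=True !q=True q=False (q | s)=False s=False
s_2={q,r,s}: (!q U (q | s))=True !q=False q=True (q | s)=True s=True
s_3={s}: (!q U (q | s))=True !q=True q=False (q | s)=True s=True
s_4={p,q,r,s}: (!q U (q | s))=True !q=False q=True (q | s)=True s=True
Evaluating at position 1: result = True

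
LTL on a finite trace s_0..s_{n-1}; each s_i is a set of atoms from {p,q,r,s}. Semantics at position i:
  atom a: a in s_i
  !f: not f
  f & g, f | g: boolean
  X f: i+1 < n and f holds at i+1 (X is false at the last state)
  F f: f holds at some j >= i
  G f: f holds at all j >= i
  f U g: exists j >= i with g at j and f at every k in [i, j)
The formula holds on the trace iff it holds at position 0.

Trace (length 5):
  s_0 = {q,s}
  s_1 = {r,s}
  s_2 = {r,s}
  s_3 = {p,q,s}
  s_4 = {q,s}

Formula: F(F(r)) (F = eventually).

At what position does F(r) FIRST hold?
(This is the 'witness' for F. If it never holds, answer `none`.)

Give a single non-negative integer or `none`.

s_0={q,s}: F(r)=True r=False
s_1={r,s}: F(r)=True r=True
s_2={r,s}: F(r)=True r=True
s_3={p,q,s}: F(r)=False r=False
s_4={q,s}: F(r)=False r=False
F(F(r)) holds; first witness at position 0.

Answer: 0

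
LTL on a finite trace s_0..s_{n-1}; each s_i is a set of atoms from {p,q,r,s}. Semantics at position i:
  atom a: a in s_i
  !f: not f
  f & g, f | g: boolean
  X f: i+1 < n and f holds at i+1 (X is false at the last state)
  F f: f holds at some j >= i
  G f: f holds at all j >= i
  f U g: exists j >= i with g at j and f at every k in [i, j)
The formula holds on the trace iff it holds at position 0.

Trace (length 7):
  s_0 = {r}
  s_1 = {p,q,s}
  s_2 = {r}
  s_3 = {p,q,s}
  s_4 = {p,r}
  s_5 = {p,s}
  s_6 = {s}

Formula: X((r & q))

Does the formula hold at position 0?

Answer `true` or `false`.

Answer: false

Derivation:
s_0={r}: X((r & q))=False (r & q)=False r=True q=False
s_1={p,q,s}: X((r & q))=False (r & q)=False r=False q=True
s_2={r}: X((r & q))=False (r & q)=False r=True q=False
s_3={p,q,s}: X((r & q))=False (r & q)=False r=False q=True
s_4={p,r}: X((r & q))=False (r & q)=False r=True q=False
s_5={p,s}: X((r & q))=False (r & q)=False r=False q=False
s_6={s}: X((r & q))=False (r & q)=False r=False q=False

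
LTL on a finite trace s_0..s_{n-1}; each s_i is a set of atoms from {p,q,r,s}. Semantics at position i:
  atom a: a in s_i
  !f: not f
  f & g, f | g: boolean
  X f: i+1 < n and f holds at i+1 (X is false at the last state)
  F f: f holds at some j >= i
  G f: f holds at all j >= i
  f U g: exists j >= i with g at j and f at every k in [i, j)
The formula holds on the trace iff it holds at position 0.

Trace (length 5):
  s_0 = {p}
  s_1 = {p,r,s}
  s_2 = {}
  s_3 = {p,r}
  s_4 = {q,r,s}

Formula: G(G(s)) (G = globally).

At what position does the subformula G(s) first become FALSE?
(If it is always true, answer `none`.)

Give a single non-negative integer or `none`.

s_0={p}: G(s)=False s=False
s_1={p,r,s}: G(s)=False s=True
s_2={}: G(s)=False s=False
s_3={p,r}: G(s)=False s=False
s_4={q,r,s}: G(s)=True s=True
G(G(s)) holds globally = False
First violation at position 0.

Answer: 0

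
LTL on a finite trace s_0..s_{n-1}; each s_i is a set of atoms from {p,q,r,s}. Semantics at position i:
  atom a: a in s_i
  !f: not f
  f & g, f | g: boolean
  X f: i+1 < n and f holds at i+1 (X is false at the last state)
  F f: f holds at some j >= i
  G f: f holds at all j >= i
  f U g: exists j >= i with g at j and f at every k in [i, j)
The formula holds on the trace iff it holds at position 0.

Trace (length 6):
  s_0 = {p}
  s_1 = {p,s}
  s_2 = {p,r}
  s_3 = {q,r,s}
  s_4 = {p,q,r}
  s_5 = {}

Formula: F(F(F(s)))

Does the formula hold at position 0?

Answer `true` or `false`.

s_0={p}: F(F(F(s)))=True F(F(s))=True F(s)=True s=False
s_1={p,s}: F(F(F(s)))=True F(F(s))=True F(s)=True s=True
s_2={p,r}: F(F(F(s)))=True F(F(s))=True F(s)=True s=False
s_3={q,r,s}: F(F(F(s)))=True F(F(s))=True F(s)=True s=True
s_4={p,q,r}: F(F(F(s)))=False F(F(s))=False F(s)=False s=False
s_5={}: F(F(F(s)))=False F(F(s))=False F(s)=False s=False

Answer: true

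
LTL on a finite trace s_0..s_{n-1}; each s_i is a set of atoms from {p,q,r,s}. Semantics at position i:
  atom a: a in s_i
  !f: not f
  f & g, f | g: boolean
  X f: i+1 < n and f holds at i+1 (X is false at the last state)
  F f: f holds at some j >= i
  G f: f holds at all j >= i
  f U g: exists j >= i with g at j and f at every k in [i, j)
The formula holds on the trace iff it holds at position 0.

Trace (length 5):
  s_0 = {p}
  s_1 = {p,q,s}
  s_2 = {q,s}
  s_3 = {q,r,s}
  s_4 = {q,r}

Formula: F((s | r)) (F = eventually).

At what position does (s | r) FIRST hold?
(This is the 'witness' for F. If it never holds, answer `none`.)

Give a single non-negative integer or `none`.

Answer: 1

Derivation:
s_0={p}: (s | r)=False s=False r=False
s_1={p,q,s}: (s | r)=True s=True r=False
s_2={q,s}: (s | r)=True s=True r=False
s_3={q,r,s}: (s | r)=True s=True r=True
s_4={q,r}: (s | r)=True s=False r=True
F((s | r)) holds; first witness at position 1.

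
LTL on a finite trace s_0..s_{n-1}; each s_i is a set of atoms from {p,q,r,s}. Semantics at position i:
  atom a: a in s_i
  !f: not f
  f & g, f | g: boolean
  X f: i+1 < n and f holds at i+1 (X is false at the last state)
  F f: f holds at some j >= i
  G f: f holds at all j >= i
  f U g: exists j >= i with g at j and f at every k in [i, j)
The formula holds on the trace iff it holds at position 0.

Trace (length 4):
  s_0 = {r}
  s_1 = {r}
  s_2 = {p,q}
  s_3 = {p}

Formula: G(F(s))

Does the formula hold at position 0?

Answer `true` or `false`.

s_0={r}: G(F(s))=False F(s)=False s=False
s_1={r}: G(F(s))=False F(s)=False s=False
s_2={p,q}: G(F(s))=False F(s)=False s=False
s_3={p}: G(F(s))=False F(s)=False s=False

Answer: false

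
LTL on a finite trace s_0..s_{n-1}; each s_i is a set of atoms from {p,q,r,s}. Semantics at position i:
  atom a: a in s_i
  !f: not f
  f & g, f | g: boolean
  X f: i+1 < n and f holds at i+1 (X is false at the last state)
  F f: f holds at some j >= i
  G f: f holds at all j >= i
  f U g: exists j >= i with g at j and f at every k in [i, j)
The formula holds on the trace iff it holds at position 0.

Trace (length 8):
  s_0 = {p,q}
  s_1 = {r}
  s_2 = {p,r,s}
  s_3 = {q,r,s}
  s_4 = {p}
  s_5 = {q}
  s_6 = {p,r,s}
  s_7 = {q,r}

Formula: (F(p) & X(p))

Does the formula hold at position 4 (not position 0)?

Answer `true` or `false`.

Answer: false

Derivation:
s_0={p,q}: (F(p) & X(p))=False F(p)=True p=True X(p)=False
s_1={r}: (F(p) & X(p))=True F(p)=True p=False X(p)=True
s_2={p,r,s}: (F(p) & X(p))=False F(p)=True p=True X(p)=False
s_3={q,r,s}: (F(p) & X(p))=True F(p)=True p=False X(p)=True
s_4={p}: (F(p) & X(p))=False F(p)=True p=True X(p)=False
s_5={q}: (F(p) & X(p))=True F(p)=True p=False X(p)=True
s_6={p,r,s}: (F(p) & X(p))=False F(p)=True p=True X(p)=False
s_7={q,r}: (F(p) & X(p))=False F(p)=False p=False X(p)=False
Evaluating at position 4: result = False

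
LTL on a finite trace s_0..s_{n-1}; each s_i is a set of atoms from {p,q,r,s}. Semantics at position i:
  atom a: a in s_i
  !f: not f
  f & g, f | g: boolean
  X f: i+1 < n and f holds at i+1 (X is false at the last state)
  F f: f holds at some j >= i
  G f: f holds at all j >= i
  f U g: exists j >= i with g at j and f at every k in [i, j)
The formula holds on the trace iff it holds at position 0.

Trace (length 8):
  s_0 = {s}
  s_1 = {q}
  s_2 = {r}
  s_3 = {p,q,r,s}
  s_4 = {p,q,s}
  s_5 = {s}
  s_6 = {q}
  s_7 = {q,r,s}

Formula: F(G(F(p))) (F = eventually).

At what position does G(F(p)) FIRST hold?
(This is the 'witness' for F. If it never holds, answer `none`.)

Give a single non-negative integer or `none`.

Answer: none

Derivation:
s_0={s}: G(F(p))=False F(p)=True p=False
s_1={q}: G(F(p))=False F(p)=True p=False
s_2={r}: G(F(p))=False F(p)=True p=False
s_3={p,q,r,s}: G(F(p))=False F(p)=True p=True
s_4={p,q,s}: G(F(p))=False F(p)=True p=True
s_5={s}: G(F(p))=False F(p)=False p=False
s_6={q}: G(F(p))=False F(p)=False p=False
s_7={q,r,s}: G(F(p))=False F(p)=False p=False
F(G(F(p))) does not hold (no witness exists).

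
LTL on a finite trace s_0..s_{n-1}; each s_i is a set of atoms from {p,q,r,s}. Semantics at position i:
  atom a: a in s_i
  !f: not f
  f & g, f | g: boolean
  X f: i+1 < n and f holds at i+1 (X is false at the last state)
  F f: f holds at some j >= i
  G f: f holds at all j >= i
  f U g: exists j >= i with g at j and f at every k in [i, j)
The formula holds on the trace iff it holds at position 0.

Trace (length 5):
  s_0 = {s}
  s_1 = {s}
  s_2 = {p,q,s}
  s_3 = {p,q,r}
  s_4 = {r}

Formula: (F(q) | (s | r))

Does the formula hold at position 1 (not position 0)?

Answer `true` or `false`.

s_0={s}: (F(q) | (s | r))=True F(q)=True q=False (s | r)=True s=True r=False
s_1={s}: (F(q) | (s | r))=True F(q)=True q=False (s | r)=True s=True r=False
s_2={p,q,s}: (F(q) | (s | r))=True F(q)=True q=True (s | r)=True s=True r=False
s_3={p,q,r}: (F(q) | (s | r))=True F(q)=True q=True (s | r)=True s=False r=True
s_4={r}: (F(q) | (s | r))=True F(q)=False q=False (s | r)=True s=False r=True
Evaluating at position 1: result = True

Answer: true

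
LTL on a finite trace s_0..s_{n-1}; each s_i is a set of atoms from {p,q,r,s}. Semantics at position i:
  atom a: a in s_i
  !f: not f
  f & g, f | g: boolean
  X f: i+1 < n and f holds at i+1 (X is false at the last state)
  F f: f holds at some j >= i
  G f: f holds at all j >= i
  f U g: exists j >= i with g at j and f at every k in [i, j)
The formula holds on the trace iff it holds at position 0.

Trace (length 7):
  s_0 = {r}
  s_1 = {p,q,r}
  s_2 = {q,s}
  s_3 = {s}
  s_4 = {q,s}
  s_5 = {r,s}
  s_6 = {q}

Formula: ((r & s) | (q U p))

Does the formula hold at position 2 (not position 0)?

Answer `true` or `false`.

Answer: false

Derivation:
s_0={r}: ((r & s) | (q U p))=False (r & s)=False r=True s=False (q U p)=False q=False p=False
s_1={p,q,r}: ((r & s) | (q U p))=True (r & s)=False r=True s=False (q U p)=True q=True p=True
s_2={q,s}: ((r & s) | (q U p))=False (r & s)=False r=False s=True (q U p)=False q=True p=False
s_3={s}: ((r & s) | (q U p))=False (r & s)=False r=False s=True (q U p)=False q=False p=False
s_4={q,s}: ((r & s) | (q U p))=False (r & s)=False r=False s=True (q U p)=False q=True p=False
s_5={r,s}: ((r & s) | (q U p))=True (r & s)=True r=True s=True (q U p)=False q=False p=False
s_6={q}: ((r & s) | (q U p))=False (r & s)=False r=False s=False (q U p)=False q=True p=False
Evaluating at position 2: result = False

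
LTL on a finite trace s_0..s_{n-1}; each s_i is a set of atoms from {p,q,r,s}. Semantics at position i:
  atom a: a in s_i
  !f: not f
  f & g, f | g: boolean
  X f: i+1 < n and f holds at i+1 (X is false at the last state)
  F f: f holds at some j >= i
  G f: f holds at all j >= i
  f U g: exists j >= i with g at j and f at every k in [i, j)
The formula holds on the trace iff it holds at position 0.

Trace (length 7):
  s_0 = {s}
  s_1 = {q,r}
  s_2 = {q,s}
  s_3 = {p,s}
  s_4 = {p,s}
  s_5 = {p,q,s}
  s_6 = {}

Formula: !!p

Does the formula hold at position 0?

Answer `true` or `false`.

s_0={s}: !!p=False !p=True p=False
s_1={q,r}: !!p=False !p=True p=False
s_2={q,s}: !!p=False !p=True p=False
s_3={p,s}: !!p=True !p=False p=True
s_4={p,s}: !!p=True !p=False p=True
s_5={p,q,s}: !!p=True !p=False p=True
s_6={}: !!p=False !p=True p=False

Answer: false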